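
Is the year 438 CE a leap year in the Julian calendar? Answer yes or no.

no

438 mod 4 = 2, so it is a common year in the Julian calendar.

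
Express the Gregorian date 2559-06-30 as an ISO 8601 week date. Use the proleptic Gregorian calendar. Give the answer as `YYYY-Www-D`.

2559-W26-6

The weekday is Saturday (ISO weekday 6).
That Saturday belongs to ISO week 26 of ISO year 2559.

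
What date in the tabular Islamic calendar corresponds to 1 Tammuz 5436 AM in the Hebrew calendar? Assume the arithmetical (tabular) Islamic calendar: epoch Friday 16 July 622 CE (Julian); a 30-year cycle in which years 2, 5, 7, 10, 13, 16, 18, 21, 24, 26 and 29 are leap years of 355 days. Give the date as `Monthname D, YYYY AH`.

Both dates share Julian Day Number 2333370; in the tabular Islamic calendar that is 30 Rabi' al-Awwal 1087 AH.

Rabi' al-Awwal 30, 1087 AH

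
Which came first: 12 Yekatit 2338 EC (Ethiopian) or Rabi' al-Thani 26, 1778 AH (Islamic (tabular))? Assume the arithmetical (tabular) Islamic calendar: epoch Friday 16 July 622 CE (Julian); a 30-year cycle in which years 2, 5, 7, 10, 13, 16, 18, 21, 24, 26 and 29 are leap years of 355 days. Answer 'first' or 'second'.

first

Converting both to JDN: 2577971 vs 2578264; the smaller is the first.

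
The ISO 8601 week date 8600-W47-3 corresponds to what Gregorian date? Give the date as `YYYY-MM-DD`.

8600-11-19

ISO week 1 of 8600 is the week containing the first Thursday of 8600.
Week 47, day 3 (Wednesday) lands on 8600-11-19.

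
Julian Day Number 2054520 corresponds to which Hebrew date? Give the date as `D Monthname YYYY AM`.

JDN 2054520 is 25 December 912 in the proleptic Gregorian calendar.
In the Hebrew calendar that day is 8 Tevet 4673 AM.

8 Tevet 4673 AM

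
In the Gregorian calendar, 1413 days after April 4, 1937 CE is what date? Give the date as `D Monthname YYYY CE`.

The starting date is JDN 2428628; 2428628 + 1413 = 2430041.
JDN 2430041 corresponds to 15 February 1941 CE.

15 February 1941 CE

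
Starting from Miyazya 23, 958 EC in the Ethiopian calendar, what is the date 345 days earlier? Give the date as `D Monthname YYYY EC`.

13 Ginbot 957 EC

The starting date is JDN 2073997; 2073997 − 345 = 2073652.
JDN 2073652 corresponds to 13 Ginbot 957 EC.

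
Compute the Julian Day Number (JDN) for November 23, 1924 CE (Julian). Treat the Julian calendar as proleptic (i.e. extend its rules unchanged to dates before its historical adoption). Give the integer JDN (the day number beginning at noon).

In the Gregorian calendar the same day is 6 December 1924.
JDN 2299161 is 15 October 1582 CE (Gregorian); the target day is +124965 days from there, so JDN = 2424126.

2424126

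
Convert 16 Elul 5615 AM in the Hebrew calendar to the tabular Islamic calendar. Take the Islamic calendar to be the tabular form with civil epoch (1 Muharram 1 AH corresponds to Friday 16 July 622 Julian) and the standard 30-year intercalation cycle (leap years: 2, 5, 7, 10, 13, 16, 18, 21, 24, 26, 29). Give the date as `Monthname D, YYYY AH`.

Dhu al-Hijjah 16, 1271 AH

Julian Day Number of the source date = 2398826.
Converting JDN 2398826 to the tabular Islamic calendar gives 16 Dhu al-Hijjah 1271 AH.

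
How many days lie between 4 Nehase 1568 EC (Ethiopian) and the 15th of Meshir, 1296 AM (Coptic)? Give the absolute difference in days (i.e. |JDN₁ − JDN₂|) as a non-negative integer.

1292

JDN of the first date = 2296901.
JDN of the second date = 2298193.
|2298193 − 2296901| = 1292.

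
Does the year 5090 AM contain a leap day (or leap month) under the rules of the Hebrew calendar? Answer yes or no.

yes

Hebrew year 5090 is year 17 of its 19-year Metonic cycle; leap years are at positions 3, 6, 8, 11, 14, 17, 19, so it is a leap year (13 months).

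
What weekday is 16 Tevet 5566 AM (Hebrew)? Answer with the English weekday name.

This is JDN 2380693 (6 January 1806 Gregorian).
JDN 2380693 mod 7 = 0, and JDN 0 was a Monday, so this is a Monday.

Monday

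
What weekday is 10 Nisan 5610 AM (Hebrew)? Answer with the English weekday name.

Equivalently 23 March 1850 Gregorian, JDN 2396840.
Since JDN mod 7 = 5 (0 = Monday), the day is Saturday.

Saturday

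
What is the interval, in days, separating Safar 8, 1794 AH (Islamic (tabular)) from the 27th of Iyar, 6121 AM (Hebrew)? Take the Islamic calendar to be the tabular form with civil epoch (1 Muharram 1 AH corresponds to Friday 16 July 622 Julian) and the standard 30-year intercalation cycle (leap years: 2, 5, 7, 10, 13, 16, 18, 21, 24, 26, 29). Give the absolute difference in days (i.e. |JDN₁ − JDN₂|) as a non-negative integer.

First date → JDN 2583856; second date → JDN 2583551.
The interval is |2583856 − 2583551| = 305 days.

305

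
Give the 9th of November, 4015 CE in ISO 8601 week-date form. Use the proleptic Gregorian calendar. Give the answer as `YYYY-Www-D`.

4015-W46-1

The weekday is Monday (ISO weekday 1).
That Monday belongs to ISO week 46 of ISO year 4015.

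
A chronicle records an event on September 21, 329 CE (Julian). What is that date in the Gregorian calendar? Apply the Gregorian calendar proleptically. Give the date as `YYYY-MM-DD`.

0329-09-22

For dates in this range the Gregorian date is 1 day ahead of the Julian.
21 September 329 Julian + 1 day → 22 September 329 Gregorian.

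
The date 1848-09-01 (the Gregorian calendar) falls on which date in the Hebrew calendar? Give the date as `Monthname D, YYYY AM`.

Elul 3, 5608 AM

Julian Day Number of the source date = 2396272.
Converting JDN 2396272 to the Hebrew calendar gives 3 Elul 5608 AM.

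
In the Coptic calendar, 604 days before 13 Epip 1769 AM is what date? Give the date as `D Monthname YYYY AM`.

14 Hathor 1768 AM

The starting date is JDN 2471104; 2471104 − 604 = 2470500.
JDN 2470500 corresponds to 14 Hathor 1768 AM.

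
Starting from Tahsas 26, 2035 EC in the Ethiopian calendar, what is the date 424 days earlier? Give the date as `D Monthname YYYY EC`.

JDN of Tahsas 26, 2035 EC = 2467254.
2467254 − 424 = 2466830.
JDN 2466830 in the Ethiopian calendar is 27 Tikimt 2034 EC.

27 Tikimt 2034 EC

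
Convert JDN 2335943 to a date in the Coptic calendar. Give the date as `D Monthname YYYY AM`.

JDN 2335943 is 29 June 1683 in the Gregorian calendar.
In the Coptic calendar that day is 25 Paoni 1399 AM.

25 Paoni 1399 AM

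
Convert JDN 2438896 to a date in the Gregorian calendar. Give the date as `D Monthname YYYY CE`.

Counting from JDN 2299161 = 15 Oct 1582 gives an offset of 139735 days.

15 May 1965 CE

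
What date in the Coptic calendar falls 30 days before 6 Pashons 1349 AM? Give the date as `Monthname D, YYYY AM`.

JDN of 6 Pashons 1349 AM = 2317632.
2317632 − 30 = 2317602.
JDN 2317602 in the Coptic calendar is Parmouti 6, 1349 AM.

Parmouti 6, 1349 AM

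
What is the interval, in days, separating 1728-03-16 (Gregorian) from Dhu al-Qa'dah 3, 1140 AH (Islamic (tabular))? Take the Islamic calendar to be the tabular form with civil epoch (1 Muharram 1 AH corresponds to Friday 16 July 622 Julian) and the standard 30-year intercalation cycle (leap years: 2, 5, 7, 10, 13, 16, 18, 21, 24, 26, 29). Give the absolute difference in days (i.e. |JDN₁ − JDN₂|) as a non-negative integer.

87

First date → JDN 2352274; second date → JDN 2352361.
The interval is |2352274 − 2352361| = 87 days.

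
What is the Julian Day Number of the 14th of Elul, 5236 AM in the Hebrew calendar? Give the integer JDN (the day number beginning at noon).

2260413

Equivalently 12 September 1476 (proleptic Gregorian).
JDN 2299161 is 15 October 1582 CE (Gregorian); the target day is −38748 days from there, so JDN = 2260413.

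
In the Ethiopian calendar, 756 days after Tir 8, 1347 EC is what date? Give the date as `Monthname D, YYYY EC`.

Yekatit 3, 1349 EC

The starting date is JDN 2215974; 2215974 + 756 = 2216730.
JDN 2216730 corresponds to Yekatit 3, 1349 EC.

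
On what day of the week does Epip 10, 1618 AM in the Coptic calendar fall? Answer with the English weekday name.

Equivalently 17 July 1902 Gregorian, JDN 2415948.
Since JDN mod 7 = 3 (0 = Monday), the day is Thursday.

Thursday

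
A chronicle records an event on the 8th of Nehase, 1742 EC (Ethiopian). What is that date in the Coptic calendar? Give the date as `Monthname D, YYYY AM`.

Mesori 8, 1466 AM

Julian Day Number of the source date = 2360458.
Converting JDN 2360458 to the Coptic calendar gives 8 Mesori 1466 AM.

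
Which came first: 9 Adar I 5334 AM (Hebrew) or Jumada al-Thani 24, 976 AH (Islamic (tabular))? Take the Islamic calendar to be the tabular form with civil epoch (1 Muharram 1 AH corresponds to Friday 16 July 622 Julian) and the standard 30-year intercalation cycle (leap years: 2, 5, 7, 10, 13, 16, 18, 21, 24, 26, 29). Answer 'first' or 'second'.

second

Converting both to JDN: 2295992 vs 2294118; the smaller is the second.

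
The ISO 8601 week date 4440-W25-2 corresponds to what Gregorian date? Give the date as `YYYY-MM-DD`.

4440-06-19

ISO week 1 of 4440 is the week containing the first Thursday of 4440.
Week 25, day 2 (Tuesday) lands on 4440-06-19.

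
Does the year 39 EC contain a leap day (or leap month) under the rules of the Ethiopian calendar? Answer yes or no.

39 mod 4 = 3; in the Ethiopian calendar a year is leap when year mod 4 = 3, so it is a leap year.

yes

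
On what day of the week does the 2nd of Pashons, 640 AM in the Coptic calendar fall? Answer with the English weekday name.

Tuesday

In the proleptic Gregorian calendar this is 2 May 924 (JDN 2058666).
JDN 2058666 mod 7 = 1, and JDN 0 was a Monday, so this is a Tuesday.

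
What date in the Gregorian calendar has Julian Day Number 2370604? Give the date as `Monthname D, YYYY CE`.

Counting from JDN 2299161 = 15 Oct 1582 gives an offset of 71443 days.

May 23, 1778 CE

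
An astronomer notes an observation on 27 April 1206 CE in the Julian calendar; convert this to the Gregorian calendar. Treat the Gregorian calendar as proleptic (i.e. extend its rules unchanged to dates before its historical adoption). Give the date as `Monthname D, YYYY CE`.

May 4, 1206 CE

The Julian–Gregorian offset here is 7 days (Julian trailing).
27 April 1206 Julian + 7 days → 4 May 1206 Gregorian.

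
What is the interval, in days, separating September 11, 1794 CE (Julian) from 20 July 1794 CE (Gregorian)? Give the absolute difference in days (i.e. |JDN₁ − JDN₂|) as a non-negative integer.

First date → JDN 2376570; second date → JDN 2376506.
The interval is |2376570 − 2376506| = 64 days.

64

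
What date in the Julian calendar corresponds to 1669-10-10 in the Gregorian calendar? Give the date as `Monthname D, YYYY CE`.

For dates in this range the Gregorian date is 10 days ahead of the Julian.
10 October 1669 Gregorian − 10 days → 30 September 1669 Julian.

September 30, 1669 CE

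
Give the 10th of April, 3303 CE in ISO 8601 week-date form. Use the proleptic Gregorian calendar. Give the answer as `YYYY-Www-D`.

3303-W15-2

The weekday is Tuesday (ISO weekday 2).
That Tuesday belongs to ISO week 15 of ISO year 3303.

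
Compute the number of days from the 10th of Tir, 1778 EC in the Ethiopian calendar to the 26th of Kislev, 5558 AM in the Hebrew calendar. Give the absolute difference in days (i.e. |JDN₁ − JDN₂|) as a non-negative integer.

4351

First date → JDN 2373399; second date → JDN 2377750.
The interval is |2373399 − 2377750| = 4351 days.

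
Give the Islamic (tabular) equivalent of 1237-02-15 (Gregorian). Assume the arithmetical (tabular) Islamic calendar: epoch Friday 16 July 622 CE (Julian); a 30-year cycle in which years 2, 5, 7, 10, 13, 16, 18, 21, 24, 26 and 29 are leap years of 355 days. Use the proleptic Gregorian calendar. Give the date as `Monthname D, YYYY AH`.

Jumada al-Thani 10, 634 AH

Both dates share Julian Day Number 2172911; in the tabular Islamic calendar that is 10 Jumada al-Thani 634 AH.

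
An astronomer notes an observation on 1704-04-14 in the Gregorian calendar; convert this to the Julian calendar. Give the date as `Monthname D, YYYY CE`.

The Julian–Gregorian offset here is 11 days (Julian trailing).
14 April 1704 Gregorian − 11 days → 3 April 1704 Julian.

April 3, 1704 CE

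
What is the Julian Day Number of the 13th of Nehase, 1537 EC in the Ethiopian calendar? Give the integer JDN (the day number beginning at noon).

Equivalently 16 August 1545 (proleptic Gregorian).
JDN 2451545 is 1 January 2000 CE (Gregorian); the target day is −165958 days from there, so JDN = 2285587.

2285587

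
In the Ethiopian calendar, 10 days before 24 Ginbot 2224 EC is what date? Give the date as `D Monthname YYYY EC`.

14 Ginbot 2224 EC

The starting date is JDN 2536435; 2536435 − 10 = 2536425.
JDN 2536425 corresponds to 14 Ginbot 2224 EC.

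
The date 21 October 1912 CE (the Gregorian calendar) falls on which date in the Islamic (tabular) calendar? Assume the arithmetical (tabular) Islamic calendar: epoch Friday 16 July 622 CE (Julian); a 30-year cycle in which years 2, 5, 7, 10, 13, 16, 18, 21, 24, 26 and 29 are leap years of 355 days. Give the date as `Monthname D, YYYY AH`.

Dhu al-Qa'dah 10, 1330 AH

Both dates share Julian Day Number 2419697; in the tabular Islamic calendar that is 10 Dhu al-Qa'dah 1330 AH.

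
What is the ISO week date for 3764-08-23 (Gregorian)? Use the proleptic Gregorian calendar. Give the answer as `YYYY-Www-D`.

The weekday is Thursday (ISO weekday 4).
That Thursday belongs to ISO week 34 of ISO year 3764.

3764-W34-4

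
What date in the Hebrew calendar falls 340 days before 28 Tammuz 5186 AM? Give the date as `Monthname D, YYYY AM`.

Av 13, 5185 AM

The starting date is JDN 2242088; 2242088 − 340 = 2241748.
JDN 2241748 corresponds to Av 13, 5185 AM.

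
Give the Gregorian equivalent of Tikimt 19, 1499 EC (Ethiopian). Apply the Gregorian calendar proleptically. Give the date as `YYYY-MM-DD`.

1506-10-26

Both dates share Julian Day Number 2271413; in the Gregorian calendar that is 26 October 1506 CE.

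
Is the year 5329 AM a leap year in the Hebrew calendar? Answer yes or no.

Hebrew year 5329 is year 9 of its 19-year Metonic cycle; leap years are at positions 3, 6, 8, 11, 14, 17, 19, so it is a common year (12 months).

no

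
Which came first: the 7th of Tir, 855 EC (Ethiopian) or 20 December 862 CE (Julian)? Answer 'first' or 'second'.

Converting both to JDN: 2036270 vs 2036257; the smaller is the second.

second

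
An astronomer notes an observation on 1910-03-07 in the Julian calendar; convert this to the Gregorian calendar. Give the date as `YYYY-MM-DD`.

1910-03-20

For dates in this range the Gregorian date is 13 days ahead of the Julian.
7 March 1910 Julian + 13 days → 20 March 1910 Gregorian.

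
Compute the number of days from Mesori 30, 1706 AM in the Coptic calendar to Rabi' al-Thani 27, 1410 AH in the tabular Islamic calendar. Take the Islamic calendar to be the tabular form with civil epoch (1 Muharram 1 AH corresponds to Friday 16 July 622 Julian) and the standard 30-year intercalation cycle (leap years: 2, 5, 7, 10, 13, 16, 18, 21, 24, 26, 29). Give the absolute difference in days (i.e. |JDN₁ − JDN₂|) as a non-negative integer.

282

First date → JDN 2448140; second date → JDN 2447858.
The interval is |2448140 − 2447858| = 282 days.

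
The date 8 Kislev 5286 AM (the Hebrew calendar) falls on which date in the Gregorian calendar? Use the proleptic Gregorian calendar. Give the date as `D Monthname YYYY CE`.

Both dates share Julian Day Number 2278392; in the Gregorian calendar that is 4 December 1525 CE.

4 December 1525 CE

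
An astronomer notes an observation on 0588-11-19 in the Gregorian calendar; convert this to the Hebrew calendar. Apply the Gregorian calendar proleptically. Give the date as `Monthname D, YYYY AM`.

Kislev 22, 4349 AM

Julian Day Number of the source date = 1936146.
Converting JDN 1936146 to the Hebrew calendar gives 22 Kislev 4349 AM.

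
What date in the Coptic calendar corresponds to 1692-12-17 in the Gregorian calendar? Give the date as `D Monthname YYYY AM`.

11 Koiak 1409 AM

Julian Day Number of the source date = 2339402.
Converting JDN 2339402 to the Coptic calendar gives 11 Koiak 1409 AM.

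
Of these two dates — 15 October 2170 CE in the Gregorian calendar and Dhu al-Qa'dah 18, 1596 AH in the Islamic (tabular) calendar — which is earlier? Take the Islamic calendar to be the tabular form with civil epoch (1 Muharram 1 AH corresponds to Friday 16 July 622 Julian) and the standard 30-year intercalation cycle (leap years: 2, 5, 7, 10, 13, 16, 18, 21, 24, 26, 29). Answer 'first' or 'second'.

First date → JDN 2513924; second date → JDN 2513967.
JDN 2513924 < JDN 2513967, so the first date is earlier.

first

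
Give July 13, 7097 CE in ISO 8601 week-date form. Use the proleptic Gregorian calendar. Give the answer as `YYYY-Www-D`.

The weekday is Tuesday (ISO weekday 2).
That Tuesday belongs to ISO week 28 of ISO year 7097.

7097-W28-2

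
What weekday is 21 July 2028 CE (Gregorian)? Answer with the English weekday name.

Friday

2461974 ≡ 4 (mod 7); counting from Monday = 0 gives Friday.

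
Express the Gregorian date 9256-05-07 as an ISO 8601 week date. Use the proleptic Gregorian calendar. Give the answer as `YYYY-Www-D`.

9256-W18-7

The weekday is Sunday (ISO weekday 7).
That Sunday belongs to ISO week 18 of ISO year 9256.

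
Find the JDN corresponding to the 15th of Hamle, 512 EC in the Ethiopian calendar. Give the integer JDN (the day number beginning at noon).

1911178

Equivalently 11 July 520 (proleptic Gregorian).
JDN 2400001 is 17 November 1858 CE (Gregorian), MJD 0; the target day is −488823 days from there, so JDN = 1911178.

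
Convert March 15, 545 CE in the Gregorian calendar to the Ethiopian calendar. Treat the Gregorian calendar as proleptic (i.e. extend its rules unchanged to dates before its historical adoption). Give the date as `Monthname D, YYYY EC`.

Megabit 17, 537 EC

Both dates share Julian Day Number 1920191; in the Ethiopian calendar that is 17 Megabit 537 EC.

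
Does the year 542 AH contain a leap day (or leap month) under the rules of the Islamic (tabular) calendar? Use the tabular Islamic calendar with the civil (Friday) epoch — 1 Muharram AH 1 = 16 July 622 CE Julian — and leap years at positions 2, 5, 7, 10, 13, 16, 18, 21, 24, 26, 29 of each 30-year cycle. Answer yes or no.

Year 542 AH is year 2 of its 30-year cycle; leap positions are 2, 5, 7, 10, 13, 16, 18, 21, 24, 26, 29, so it is a leap year (355 days).

yes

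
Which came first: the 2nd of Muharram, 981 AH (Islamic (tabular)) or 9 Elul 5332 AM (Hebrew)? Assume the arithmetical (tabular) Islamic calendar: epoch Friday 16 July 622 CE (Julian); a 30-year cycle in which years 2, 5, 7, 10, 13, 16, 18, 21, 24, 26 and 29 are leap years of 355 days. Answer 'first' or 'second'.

Converting both to JDN: 2295720 vs 2295461; the smaller is the second.

second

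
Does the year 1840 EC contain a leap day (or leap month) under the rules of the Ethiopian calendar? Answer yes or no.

1840 mod 4 = 0; in the Ethiopian calendar a year is leap when year mod 4 = 3, so it is a common year.

no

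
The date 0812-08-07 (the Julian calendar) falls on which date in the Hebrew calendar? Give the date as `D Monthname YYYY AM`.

25 Av 4572 AM

Julian Day Number of the source date = 2017860.
Converting JDN 2017860 to the Hebrew calendar gives 25 Av 4572 AM.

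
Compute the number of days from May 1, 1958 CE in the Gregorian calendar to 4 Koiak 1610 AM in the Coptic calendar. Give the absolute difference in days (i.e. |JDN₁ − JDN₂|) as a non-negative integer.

23515

JDN of the first date = 2436325.
JDN of the second date = 2412810.
|2412810 − 2436325| = 23515.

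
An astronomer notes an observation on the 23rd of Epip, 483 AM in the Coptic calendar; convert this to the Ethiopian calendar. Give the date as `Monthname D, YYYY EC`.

Julian Day Number of the source date = 2001402.
Converting JDN 2001402 to the Ethiopian calendar gives 23 Hamle 759 EC.

Hamle 23, 759 EC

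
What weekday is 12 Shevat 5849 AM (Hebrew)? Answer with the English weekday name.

Sunday

Equivalently 23 January 2089 Gregorian, JDN 2484075.
JDN 2484075 mod 7 = 6, and JDN 0 was a Monday, so this is a Sunday.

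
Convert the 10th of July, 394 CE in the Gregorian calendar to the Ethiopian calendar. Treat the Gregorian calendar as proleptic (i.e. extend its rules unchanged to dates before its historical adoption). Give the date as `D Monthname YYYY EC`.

Julian Day Number of the source date = 1865156.
Converting JDN 1865156 to the Ethiopian calendar gives 15 Hamle 386 EC.

15 Hamle 386 EC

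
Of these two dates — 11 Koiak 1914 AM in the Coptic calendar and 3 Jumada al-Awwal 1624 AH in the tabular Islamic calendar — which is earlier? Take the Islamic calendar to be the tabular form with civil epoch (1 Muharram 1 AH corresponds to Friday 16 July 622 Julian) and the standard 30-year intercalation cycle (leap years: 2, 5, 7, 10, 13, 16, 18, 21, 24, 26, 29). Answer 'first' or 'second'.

First date → JDN 2523853; second date → JDN 2523697.
JDN 2523697 < JDN 2523853, so the second date is earlier.

second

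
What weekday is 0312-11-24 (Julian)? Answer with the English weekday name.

Equivalently 25 November 312 Gregorian, JDN 1835344.
JDN 1835344 mod 7 = 0, and JDN 0 was a Monday, so this is a Monday.

Monday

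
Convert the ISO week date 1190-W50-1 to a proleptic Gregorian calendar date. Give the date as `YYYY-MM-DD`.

1190-12-10

ISO week 1 of 1190 is the week containing the first Thursday of 1190.
Week 50, day 1 (Monday) lands on 1190-12-10.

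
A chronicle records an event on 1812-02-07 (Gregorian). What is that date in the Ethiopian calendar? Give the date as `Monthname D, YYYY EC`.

Julian Day Number of the source date = 2382916.
Converting JDN 2382916 to the Ethiopian calendar gives 30 Tir 1804 EC.

Tir 30, 1804 EC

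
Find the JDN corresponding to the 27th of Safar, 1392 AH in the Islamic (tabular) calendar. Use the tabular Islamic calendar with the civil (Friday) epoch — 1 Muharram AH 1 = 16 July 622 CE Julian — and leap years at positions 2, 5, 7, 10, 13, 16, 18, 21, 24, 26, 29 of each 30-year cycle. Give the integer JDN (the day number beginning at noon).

In the Gregorian calendar the same day is 12 April 1972.
JDN 2400001 is 17 November 1858 CE (Gregorian), MJD 0; the target day is +41419 days from there, so JDN = 2441420.

2441420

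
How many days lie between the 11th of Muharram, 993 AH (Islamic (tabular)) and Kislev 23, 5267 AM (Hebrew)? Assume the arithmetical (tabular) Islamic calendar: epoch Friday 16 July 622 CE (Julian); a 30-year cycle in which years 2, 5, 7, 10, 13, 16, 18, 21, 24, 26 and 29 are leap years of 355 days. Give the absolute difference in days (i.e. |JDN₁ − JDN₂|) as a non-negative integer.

28515

First date → JDN 2299982; second date → JDN 2271467.
The interval is |2299982 − 2271467| = 28515 days.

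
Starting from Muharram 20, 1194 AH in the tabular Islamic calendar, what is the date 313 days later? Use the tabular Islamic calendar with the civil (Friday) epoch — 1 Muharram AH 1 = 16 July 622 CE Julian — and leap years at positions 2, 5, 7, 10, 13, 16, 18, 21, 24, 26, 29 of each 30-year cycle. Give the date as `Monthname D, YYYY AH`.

Counting 313 days forward from JDN 2371218 reaches JDN 2371531, which is Dhu al-Hijjah 8, 1194 AH.

Dhu al-Hijjah 8, 1194 AH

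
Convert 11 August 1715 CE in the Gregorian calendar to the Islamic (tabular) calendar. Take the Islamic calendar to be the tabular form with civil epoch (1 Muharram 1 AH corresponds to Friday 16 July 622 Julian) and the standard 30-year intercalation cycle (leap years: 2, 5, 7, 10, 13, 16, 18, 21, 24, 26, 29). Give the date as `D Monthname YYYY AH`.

Both dates share Julian Day Number 2347673; in the tabular Islamic calendar that is 10 Sha'ban 1127 AH.

10 Sha'ban 1127 AH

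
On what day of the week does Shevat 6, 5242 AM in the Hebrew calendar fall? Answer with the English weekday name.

In the proleptic Gregorian calendar this is 5 January 1482 (JDN 2262354).
2262354 ≡ 3 (mod 7); counting from Monday = 0 gives Thursday.

Thursday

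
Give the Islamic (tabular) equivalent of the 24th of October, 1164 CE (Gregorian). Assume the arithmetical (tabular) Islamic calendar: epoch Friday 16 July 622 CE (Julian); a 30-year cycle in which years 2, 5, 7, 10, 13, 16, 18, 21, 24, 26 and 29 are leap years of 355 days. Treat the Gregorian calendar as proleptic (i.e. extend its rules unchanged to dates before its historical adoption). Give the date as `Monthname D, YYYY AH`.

Both dates share Julian Day Number 2146499; in the tabular Islamic calendar that is 28 Dhu al-Qa'dah 559 AH.

Dhu al-Qa'dah 28, 559 AH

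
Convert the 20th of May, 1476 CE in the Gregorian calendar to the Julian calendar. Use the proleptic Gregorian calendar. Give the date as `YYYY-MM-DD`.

The Julian–Gregorian offset here is 9 days (Julian trailing).
20 May 1476 Gregorian − 9 days → 11 May 1476 Julian.

1476-05-11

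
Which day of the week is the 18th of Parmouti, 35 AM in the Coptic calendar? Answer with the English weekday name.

Monday

Equivalently 14 April 319 Gregorian, JDN 1837675.
1837675 ≡ 0 (mod 7); counting from Monday = 0 gives Monday.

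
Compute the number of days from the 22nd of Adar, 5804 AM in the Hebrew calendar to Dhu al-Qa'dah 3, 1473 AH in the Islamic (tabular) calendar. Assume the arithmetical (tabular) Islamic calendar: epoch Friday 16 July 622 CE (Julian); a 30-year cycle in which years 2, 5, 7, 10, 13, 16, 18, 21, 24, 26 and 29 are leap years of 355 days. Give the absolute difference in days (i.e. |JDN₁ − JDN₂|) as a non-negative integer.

First date → JDN 2467696; second date → JDN 2470365.
The interval is |2467696 − 2470365| = 2669 days.

2669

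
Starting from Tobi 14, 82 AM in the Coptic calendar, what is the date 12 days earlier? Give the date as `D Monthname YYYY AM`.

2 Tobi 82 AM

Counting 12 days back from JDN 1854748 reaches JDN 1854736, which is 2 Tobi 82 AM.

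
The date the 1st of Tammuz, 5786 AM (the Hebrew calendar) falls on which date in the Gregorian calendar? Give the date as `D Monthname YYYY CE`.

Julian Day Number of the source date = 2461208.
Converting JDN 2461208 to the Gregorian calendar gives 16 June 2026 CE.

16 June 2026 CE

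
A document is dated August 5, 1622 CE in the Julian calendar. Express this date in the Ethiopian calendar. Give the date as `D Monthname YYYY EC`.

12 Nehase 1614 EC

Julian Day Number of the source date = 2313710.
Converting JDN 2313710 to the Ethiopian calendar gives 12 Nehase 1614 EC.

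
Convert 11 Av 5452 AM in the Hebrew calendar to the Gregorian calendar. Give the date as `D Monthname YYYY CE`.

24 July 1692 CE

Julian Day Number of the source date = 2339256.
Converting JDN 2339256 to the Gregorian calendar gives 24 July 1692 CE.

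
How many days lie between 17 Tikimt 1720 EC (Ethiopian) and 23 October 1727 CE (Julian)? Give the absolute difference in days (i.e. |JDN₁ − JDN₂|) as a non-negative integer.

8

JDN of the first date = 2352132.
JDN of the second date = 2352140.
|2352140 − 2352132| = 8.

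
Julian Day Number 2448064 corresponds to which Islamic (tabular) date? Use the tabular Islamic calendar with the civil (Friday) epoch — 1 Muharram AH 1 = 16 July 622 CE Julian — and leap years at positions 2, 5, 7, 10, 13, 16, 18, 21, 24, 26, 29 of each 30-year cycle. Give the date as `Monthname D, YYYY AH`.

JDN 2448064 is 21 June 1990 in the Gregorian calendar.
In the tabular Islamic calendar that day is Dhu al-Qa'dah 27, 1410 AH.

Dhu al-Qa'dah 27, 1410 AH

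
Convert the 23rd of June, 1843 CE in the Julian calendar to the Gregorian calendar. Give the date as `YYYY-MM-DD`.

The Julian–Gregorian offset here is 12 days (Julian trailing).
23 June 1843 Julian + 12 days → 5 July 1843 Gregorian.

1843-07-05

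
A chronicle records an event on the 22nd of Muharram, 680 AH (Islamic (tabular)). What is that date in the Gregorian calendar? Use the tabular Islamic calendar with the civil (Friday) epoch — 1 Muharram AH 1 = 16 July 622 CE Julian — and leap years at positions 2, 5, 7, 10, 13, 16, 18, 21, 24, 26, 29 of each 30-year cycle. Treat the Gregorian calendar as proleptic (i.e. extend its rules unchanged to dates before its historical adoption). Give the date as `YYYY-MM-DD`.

Julian Day Number of the source date = 2189076.
Converting JDN 2189076 to the Gregorian calendar gives 20 May 1281 CE.

1281-05-20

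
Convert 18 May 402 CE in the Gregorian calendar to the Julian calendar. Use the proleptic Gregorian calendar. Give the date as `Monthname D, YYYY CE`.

May 17, 402 CE

For dates in this range the Gregorian date is 1 day ahead of the Julian.
18 May 402 Gregorian − 1 day → 17 May 402 Julian.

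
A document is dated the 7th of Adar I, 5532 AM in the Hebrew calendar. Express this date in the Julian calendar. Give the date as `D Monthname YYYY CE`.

Julian Day Number of the source date = 2368311.
Converting JDN 2368311 to the Julian calendar gives 31 January 1772 CE.

31 January 1772 CE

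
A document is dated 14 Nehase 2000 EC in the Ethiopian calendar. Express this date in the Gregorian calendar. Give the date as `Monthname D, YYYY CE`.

August 20, 2008 CE

Both dates share Julian Day Number 2454699; in the Gregorian calendar that is 20 August 2008 CE.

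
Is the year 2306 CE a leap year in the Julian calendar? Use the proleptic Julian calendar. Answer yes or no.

no

2306 mod 4 = 2, so it is a common year in the Julian calendar.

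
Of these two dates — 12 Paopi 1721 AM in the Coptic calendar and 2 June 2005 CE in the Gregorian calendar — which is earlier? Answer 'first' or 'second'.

first

The two dates have Julian Day Numbers 2453301 and 2453524 respectively.
Since 2453301 < 2453524, the first date comes first.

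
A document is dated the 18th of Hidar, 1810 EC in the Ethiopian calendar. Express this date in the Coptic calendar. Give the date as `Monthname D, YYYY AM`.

Julian Day Number of the source date = 2385035.
Converting JDN 2385035 to the Coptic calendar gives 18 Hathor 1534 AM.

Hathor 18, 1534 AM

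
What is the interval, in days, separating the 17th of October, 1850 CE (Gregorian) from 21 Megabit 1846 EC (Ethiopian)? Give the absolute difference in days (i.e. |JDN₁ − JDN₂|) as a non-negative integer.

1259

JDN of the first date = 2397048.
JDN of the second date = 2398307.
|2398307 − 2397048| = 1259.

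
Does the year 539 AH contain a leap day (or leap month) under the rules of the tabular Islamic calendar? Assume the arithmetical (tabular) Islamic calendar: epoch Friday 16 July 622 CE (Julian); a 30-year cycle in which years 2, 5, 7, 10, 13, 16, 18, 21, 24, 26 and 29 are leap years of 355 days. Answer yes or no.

yes

Year 539 AH is year 29 of its 30-year cycle; leap positions are 2, 5, 7, 10, 13, 16, 18, 21, 24, 26, 29, so it is a leap year (355 days).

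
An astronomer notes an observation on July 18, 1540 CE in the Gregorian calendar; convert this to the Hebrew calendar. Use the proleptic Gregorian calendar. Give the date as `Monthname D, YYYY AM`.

Av 4, 5300 AM

Both dates share Julian Day Number 2283732; in the Hebrew calendar that is 4 Av 5300 AM.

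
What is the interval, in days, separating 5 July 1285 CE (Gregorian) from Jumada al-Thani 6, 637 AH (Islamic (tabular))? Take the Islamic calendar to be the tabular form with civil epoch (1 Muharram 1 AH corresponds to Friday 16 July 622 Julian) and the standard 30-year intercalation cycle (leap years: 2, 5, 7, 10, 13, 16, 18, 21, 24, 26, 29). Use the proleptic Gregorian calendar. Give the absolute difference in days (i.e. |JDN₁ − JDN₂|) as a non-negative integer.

16613

JDN of the first date = 2190583.
JDN of the second date = 2173970.
|2173970 − 2190583| = 16613.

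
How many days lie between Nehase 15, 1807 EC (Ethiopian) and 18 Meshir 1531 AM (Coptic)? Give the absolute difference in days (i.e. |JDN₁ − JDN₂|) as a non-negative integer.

177

First date → JDN 2384206; second date → JDN 2384029.
The interval is |2384206 − 2384029| = 177 days.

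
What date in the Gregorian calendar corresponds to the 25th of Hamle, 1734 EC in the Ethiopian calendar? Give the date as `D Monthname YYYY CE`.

30 July 1742 CE

Julian Day Number of the source date = 2357523.
Converting JDN 2357523 to the Gregorian calendar gives 30 July 1742 CE.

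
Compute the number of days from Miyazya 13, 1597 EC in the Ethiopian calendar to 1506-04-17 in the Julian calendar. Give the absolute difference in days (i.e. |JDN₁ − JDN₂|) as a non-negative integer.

JDN of the first date = 2307382.
JDN of the second date = 2271231.
|2271231 − 2307382| = 36151.

36151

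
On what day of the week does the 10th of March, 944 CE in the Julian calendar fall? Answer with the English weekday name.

Sunday

This is JDN 2065923 (15 March 944 Gregorian).
JDN 2065923 mod 7 = 6, and JDN 0 was a Monday, so this is a Sunday.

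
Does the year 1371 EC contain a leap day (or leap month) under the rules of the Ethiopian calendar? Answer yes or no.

yes

1371 mod 4 = 3; in the Ethiopian calendar a year is leap when year mod 4 = 3, so it is a leap year.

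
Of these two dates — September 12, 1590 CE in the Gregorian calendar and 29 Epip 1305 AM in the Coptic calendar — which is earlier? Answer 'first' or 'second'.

second

Converting both to JDN: 2302050 vs 2301644; the smaller is the second.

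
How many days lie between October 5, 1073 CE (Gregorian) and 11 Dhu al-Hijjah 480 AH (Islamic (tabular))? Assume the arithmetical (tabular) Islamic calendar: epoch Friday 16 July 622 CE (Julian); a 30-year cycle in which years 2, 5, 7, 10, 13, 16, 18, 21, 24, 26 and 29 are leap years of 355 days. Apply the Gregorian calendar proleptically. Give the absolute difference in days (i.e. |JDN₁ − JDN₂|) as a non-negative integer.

5274

First date → JDN 2113243; second date → JDN 2118517.
The interval is |2113243 − 2118517| = 5274 days.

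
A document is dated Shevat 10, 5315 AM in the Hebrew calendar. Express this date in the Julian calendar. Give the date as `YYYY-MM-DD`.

1555-01-02

The source date corresponds to 12 January 1555 in the proleptic Gregorian calendar (JDN 2289023).
That day falls on 2 January 1555 CE in the Julian calendar.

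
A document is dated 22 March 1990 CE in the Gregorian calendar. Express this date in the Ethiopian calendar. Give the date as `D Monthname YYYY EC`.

13 Megabit 1982 EC

Both dates share Julian Day Number 2447973; in the Ethiopian calendar that is 13 Megabit 1982 EC.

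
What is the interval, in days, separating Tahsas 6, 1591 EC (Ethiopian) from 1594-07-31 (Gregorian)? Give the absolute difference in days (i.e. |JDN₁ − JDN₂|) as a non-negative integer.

JDN of the first date = 2305063.
JDN of the second date = 2303468.
|2303468 − 2305063| = 1595.

1595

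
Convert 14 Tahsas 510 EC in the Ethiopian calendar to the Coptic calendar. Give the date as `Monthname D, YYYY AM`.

Koiak 14, 234 AM

Julian Day Number of the source date = 1910236.
Converting JDN 1910236 to the Coptic calendar gives 14 Koiak 234 AM.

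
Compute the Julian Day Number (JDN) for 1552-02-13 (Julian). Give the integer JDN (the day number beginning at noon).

2287969

In the proleptic Gregorian calendar the same day is 23 February 1552.
JDN 2400001 is 17 November 1858 CE (Gregorian), MJD 0; the target day is −112032 days from there, so JDN = 2287969.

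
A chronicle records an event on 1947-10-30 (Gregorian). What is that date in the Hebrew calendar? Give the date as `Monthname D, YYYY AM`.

Cheshvan 16, 5708 AM

Both dates share Julian Day Number 2432489; in the Hebrew calendar that is 16 Cheshvan 5708 AM.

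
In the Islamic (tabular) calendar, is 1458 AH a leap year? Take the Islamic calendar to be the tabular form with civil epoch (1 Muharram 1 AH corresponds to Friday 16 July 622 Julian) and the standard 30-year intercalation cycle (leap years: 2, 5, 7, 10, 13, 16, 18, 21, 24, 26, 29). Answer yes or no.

Year 1458 AH is year 18 of its 30-year cycle; leap positions are 2, 5, 7, 10, 13, 16, 18, 21, 24, 26, 29, so it is a leap year (355 days).

yes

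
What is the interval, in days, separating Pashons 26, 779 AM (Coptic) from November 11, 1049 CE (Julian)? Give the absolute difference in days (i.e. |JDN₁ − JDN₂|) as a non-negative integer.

First date → JDN 2109459; second date → JDN 2104520.
The interval is |2109459 − 2104520| = 4939 days.

4939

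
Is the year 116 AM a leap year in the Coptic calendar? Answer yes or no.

116 mod 4 = 0; in the Coptic calendar a year is leap when year mod 4 = 3, so it is a common year.

no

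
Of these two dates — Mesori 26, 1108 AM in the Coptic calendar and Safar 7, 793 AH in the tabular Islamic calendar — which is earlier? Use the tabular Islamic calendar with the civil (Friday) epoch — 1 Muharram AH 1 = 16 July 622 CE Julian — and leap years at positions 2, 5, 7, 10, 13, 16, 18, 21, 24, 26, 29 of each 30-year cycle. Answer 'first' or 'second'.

second

The two dates have Julian Day Numbers 2229717 and 2229134 respectively.
Since 2229134 < 2229717, the second date comes first.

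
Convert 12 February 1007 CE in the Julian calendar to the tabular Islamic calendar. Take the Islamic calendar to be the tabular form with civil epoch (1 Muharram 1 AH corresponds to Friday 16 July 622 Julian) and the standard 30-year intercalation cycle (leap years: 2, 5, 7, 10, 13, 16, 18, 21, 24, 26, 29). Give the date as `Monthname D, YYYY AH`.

Jumada al-Awwal 21, 397 AH

The source date corresponds to 18 February 1007 in the proleptic Gregorian calendar (JDN 2088907).
That day falls on 21 Jumada al-Awwal 397 AH in the tabular Islamic calendar.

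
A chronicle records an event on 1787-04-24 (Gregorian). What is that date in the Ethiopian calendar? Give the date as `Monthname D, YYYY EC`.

Both dates share Julian Day Number 2373862; in the Ethiopian calendar that is 18 Miyazya 1779 EC.

Miyazya 18, 1779 EC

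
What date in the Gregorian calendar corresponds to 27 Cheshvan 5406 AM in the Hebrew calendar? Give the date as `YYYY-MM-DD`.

1645-11-16

Julian Day Number of the source date = 2322204.
Converting JDN 2322204 to the Gregorian calendar gives 16 November 1645 CE.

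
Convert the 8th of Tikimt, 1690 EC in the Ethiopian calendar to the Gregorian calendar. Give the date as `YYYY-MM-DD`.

1697-10-15

Julian Day Number of the source date = 2341165.
Converting JDN 2341165 to the Gregorian calendar gives 15 October 1697 CE.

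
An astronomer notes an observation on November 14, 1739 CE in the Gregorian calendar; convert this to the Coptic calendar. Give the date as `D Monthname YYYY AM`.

6 Hathor 1456 AM

Julian Day Number of the source date = 2356534.
Converting JDN 2356534 to the Coptic calendar gives 6 Hathor 1456 AM.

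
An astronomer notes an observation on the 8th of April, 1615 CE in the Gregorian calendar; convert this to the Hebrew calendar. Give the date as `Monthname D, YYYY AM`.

Both dates share Julian Day Number 2311024; in the Hebrew calendar that is 9 Nisan 5375 AM.

Nisan 9, 5375 AM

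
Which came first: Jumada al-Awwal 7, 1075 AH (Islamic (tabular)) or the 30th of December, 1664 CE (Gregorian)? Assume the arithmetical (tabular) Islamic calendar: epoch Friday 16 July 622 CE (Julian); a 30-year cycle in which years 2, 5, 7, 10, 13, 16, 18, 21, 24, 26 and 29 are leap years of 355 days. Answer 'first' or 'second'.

first

Converting both to JDN: 2329154 vs 2329188; the smaller is the first.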